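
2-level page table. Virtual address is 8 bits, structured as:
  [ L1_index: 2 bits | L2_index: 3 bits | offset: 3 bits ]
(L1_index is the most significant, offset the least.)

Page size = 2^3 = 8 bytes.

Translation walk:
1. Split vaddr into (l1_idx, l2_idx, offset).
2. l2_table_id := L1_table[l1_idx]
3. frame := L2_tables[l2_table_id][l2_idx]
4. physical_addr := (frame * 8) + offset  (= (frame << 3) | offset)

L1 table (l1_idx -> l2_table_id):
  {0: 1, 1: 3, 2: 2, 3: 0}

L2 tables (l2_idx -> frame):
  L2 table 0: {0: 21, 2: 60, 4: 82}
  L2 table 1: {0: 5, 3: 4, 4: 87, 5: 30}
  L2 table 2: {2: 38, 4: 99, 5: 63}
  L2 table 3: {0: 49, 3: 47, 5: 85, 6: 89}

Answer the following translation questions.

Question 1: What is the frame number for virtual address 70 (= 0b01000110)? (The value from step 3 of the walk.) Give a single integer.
Answer: 49

Derivation:
vaddr = 70: l1_idx=1, l2_idx=0
L1[1] = 3; L2[3][0] = 49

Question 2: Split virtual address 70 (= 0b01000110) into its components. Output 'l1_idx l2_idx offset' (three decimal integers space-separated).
vaddr = 70 = 0b01000110
  top 2 bits -> l1_idx = 1
  next 3 bits -> l2_idx = 0
  bottom 3 bits -> offset = 6

Answer: 1 0 6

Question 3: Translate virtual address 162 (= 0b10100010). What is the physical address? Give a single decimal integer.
vaddr = 162 = 0b10100010
Split: l1_idx=2, l2_idx=4, offset=2
L1[2] = 2
L2[2][4] = 99
paddr = 99 * 8 + 2 = 794

Answer: 794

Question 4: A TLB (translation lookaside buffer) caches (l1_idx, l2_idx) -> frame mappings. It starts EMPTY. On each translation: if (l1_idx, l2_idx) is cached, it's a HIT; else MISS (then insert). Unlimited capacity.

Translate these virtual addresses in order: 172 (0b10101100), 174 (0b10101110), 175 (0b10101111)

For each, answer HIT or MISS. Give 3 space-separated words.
Answer: MISS HIT HIT

Derivation:
vaddr=172: (2,5) not in TLB -> MISS, insert
vaddr=174: (2,5) in TLB -> HIT
vaddr=175: (2,5) in TLB -> HIT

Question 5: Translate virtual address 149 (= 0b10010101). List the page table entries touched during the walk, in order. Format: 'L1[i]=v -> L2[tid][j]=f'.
Answer: L1[2]=2 -> L2[2][2]=38

Derivation:
vaddr = 149 = 0b10010101
Split: l1_idx=2, l2_idx=2, offset=5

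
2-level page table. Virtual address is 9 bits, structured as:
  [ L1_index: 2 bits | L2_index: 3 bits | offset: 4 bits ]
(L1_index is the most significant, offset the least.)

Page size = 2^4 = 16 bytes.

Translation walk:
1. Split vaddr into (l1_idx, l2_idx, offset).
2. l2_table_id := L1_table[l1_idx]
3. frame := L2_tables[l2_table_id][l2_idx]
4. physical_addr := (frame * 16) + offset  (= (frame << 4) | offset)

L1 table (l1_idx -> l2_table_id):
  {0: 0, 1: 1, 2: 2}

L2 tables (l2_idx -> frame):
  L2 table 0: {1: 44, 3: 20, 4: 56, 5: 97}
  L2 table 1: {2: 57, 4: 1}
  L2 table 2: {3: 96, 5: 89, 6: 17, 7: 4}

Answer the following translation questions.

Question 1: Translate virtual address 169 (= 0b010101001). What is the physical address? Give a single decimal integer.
vaddr = 169 = 0b010101001
Split: l1_idx=1, l2_idx=2, offset=9
L1[1] = 1
L2[1][2] = 57
paddr = 57 * 16 + 9 = 921

Answer: 921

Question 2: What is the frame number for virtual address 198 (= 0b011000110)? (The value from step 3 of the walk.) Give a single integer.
vaddr = 198: l1_idx=1, l2_idx=4
L1[1] = 1; L2[1][4] = 1

Answer: 1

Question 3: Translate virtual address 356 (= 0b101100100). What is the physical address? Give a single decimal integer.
vaddr = 356 = 0b101100100
Split: l1_idx=2, l2_idx=6, offset=4
L1[2] = 2
L2[2][6] = 17
paddr = 17 * 16 + 4 = 276

Answer: 276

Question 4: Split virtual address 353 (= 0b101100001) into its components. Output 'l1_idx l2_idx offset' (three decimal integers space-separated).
vaddr = 353 = 0b101100001
  top 2 bits -> l1_idx = 2
  next 3 bits -> l2_idx = 6
  bottom 4 bits -> offset = 1

Answer: 2 6 1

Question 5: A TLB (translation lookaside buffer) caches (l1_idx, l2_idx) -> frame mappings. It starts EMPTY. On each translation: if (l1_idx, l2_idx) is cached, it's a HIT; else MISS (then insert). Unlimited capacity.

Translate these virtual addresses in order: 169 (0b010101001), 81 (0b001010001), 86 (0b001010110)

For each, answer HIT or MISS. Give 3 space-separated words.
Answer: MISS MISS HIT

Derivation:
vaddr=169: (1,2) not in TLB -> MISS, insert
vaddr=81: (0,5) not in TLB -> MISS, insert
vaddr=86: (0,5) in TLB -> HIT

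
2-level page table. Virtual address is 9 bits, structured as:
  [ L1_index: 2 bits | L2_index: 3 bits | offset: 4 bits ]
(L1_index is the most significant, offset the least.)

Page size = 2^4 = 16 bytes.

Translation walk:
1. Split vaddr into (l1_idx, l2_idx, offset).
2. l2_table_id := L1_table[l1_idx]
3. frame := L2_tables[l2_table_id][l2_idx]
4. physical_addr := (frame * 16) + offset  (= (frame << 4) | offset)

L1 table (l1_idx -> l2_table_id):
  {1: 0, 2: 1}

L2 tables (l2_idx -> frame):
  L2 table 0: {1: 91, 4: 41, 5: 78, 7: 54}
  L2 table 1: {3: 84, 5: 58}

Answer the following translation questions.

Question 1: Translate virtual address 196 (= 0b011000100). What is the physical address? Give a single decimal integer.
Answer: 660

Derivation:
vaddr = 196 = 0b011000100
Split: l1_idx=1, l2_idx=4, offset=4
L1[1] = 0
L2[0][4] = 41
paddr = 41 * 16 + 4 = 660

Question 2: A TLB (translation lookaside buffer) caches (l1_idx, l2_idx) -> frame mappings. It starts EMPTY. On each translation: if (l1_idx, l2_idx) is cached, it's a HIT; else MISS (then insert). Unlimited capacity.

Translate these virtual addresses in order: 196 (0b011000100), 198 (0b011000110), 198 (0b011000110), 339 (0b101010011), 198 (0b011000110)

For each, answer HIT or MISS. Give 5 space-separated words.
Answer: MISS HIT HIT MISS HIT

Derivation:
vaddr=196: (1,4) not in TLB -> MISS, insert
vaddr=198: (1,4) in TLB -> HIT
vaddr=198: (1,4) in TLB -> HIT
vaddr=339: (2,5) not in TLB -> MISS, insert
vaddr=198: (1,4) in TLB -> HIT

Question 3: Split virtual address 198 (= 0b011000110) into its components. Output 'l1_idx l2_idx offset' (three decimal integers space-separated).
vaddr = 198 = 0b011000110
  top 2 bits -> l1_idx = 1
  next 3 bits -> l2_idx = 4
  bottom 4 bits -> offset = 6

Answer: 1 4 6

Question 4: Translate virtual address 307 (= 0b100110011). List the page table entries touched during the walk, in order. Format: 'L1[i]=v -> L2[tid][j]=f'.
Answer: L1[2]=1 -> L2[1][3]=84

Derivation:
vaddr = 307 = 0b100110011
Split: l1_idx=2, l2_idx=3, offset=3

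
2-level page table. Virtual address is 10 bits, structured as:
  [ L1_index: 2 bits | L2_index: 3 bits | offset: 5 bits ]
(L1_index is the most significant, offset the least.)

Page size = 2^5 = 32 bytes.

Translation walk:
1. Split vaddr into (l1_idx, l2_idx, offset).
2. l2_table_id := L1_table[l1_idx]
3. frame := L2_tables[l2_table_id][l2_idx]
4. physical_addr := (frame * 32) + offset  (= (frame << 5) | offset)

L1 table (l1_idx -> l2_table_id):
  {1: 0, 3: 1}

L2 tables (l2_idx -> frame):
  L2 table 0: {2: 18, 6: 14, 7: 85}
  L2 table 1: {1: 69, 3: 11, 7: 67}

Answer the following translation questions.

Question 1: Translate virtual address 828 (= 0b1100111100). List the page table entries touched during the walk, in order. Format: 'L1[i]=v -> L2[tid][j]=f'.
vaddr = 828 = 0b1100111100
Split: l1_idx=3, l2_idx=1, offset=28

Answer: L1[3]=1 -> L2[1][1]=69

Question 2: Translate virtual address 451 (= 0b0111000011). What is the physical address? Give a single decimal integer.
vaddr = 451 = 0b0111000011
Split: l1_idx=1, l2_idx=6, offset=3
L1[1] = 0
L2[0][6] = 14
paddr = 14 * 32 + 3 = 451

Answer: 451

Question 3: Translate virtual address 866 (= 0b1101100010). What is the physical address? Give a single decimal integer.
vaddr = 866 = 0b1101100010
Split: l1_idx=3, l2_idx=3, offset=2
L1[3] = 1
L2[1][3] = 11
paddr = 11 * 32 + 2 = 354

Answer: 354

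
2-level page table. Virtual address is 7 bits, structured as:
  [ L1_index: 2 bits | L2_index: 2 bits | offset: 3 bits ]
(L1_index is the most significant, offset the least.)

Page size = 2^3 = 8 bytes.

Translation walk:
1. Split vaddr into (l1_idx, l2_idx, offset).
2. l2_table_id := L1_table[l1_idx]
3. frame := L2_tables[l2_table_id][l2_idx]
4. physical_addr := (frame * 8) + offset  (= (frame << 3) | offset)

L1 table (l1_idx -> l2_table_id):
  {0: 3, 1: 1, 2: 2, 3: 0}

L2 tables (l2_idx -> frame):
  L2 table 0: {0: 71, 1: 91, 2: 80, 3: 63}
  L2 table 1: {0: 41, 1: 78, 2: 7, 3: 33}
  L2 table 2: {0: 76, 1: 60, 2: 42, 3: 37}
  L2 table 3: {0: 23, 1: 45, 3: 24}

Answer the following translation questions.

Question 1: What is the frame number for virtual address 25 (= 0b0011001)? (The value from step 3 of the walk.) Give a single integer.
vaddr = 25: l1_idx=0, l2_idx=3
L1[0] = 3; L2[3][3] = 24

Answer: 24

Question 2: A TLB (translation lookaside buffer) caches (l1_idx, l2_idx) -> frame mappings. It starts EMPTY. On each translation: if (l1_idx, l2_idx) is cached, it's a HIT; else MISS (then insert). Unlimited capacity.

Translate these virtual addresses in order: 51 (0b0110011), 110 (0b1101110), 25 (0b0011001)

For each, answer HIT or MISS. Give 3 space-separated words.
Answer: MISS MISS MISS

Derivation:
vaddr=51: (1,2) not in TLB -> MISS, insert
vaddr=110: (3,1) not in TLB -> MISS, insert
vaddr=25: (0,3) not in TLB -> MISS, insert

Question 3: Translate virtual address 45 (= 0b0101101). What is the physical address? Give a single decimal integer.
vaddr = 45 = 0b0101101
Split: l1_idx=1, l2_idx=1, offset=5
L1[1] = 1
L2[1][1] = 78
paddr = 78 * 8 + 5 = 629

Answer: 629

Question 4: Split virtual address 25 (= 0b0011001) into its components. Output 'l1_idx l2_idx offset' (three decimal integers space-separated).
Answer: 0 3 1

Derivation:
vaddr = 25 = 0b0011001
  top 2 bits -> l1_idx = 0
  next 2 bits -> l2_idx = 3
  bottom 3 bits -> offset = 1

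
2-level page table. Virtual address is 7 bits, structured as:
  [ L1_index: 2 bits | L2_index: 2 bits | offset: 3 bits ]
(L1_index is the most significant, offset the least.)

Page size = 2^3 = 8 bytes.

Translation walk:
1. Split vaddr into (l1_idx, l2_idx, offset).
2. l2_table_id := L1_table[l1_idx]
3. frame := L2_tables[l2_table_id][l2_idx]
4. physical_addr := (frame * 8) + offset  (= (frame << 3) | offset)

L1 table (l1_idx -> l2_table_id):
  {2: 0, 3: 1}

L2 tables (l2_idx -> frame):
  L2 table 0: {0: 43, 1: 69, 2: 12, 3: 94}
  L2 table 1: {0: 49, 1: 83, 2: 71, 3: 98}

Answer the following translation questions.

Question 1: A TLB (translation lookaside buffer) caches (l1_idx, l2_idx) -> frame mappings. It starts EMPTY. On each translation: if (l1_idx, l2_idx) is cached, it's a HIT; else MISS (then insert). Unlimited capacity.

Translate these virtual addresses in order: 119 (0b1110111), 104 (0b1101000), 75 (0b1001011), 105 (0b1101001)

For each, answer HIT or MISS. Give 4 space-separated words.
vaddr=119: (3,2) not in TLB -> MISS, insert
vaddr=104: (3,1) not in TLB -> MISS, insert
vaddr=75: (2,1) not in TLB -> MISS, insert
vaddr=105: (3,1) in TLB -> HIT

Answer: MISS MISS MISS HIT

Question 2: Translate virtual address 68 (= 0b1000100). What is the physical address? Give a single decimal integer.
vaddr = 68 = 0b1000100
Split: l1_idx=2, l2_idx=0, offset=4
L1[2] = 0
L2[0][0] = 43
paddr = 43 * 8 + 4 = 348

Answer: 348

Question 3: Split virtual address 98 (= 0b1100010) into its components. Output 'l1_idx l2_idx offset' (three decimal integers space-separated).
vaddr = 98 = 0b1100010
  top 2 bits -> l1_idx = 3
  next 2 bits -> l2_idx = 0
  bottom 3 bits -> offset = 2

Answer: 3 0 2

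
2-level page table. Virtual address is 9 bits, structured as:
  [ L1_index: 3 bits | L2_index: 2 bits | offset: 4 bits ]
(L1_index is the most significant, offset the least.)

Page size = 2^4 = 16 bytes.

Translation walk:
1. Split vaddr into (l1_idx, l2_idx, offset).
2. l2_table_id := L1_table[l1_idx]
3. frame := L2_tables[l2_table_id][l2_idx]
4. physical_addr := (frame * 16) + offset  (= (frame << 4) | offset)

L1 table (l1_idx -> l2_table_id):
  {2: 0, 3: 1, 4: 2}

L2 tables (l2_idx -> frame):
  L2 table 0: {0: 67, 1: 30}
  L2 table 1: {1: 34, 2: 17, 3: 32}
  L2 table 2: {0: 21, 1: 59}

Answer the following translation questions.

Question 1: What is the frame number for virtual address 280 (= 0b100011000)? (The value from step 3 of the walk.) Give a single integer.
Answer: 59

Derivation:
vaddr = 280: l1_idx=4, l2_idx=1
L1[4] = 2; L2[2][1] = 59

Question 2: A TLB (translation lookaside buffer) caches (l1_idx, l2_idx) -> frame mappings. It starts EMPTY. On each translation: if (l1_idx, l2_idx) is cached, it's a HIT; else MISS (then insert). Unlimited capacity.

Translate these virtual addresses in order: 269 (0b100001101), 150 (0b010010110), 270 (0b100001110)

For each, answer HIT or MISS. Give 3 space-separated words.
Answer: MISS MISS HIT

Derivation:
vaddr=269: (4,0) not in TLB -> MISS, insert
vaddr=150: (2,1) not in TLB -> MISS, insert
vaddr=270: (4,0) in TLB -> HIT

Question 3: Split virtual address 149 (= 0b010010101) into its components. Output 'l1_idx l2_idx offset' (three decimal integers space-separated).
Answer: 2 1 5

Derivation:
vaddr = 149 = 0b010010101
  top 3 bits -> l1_idx = 2
  next 2 bits -> l2_idx = 1
  bottom 4 bits -> offset = 5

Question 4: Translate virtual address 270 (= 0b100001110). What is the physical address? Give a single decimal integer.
vaddr = 270 = 0b100001110
Split: l1_idx=4, l2_idx=0, offset=14
L1[4] = 2
L2[2][0] = 21
paddr = 21 * 16 + 14 = 350

Answer: 350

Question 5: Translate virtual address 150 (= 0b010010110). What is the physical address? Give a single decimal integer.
Answer: 486

Derivation:
vaddr = 150 = 0b010010110
Split: l1_idx=2, l2_idx=1, offset=6
L1[2] = 0
L2[0][1] = 30
paddr = 30 * 16 + 6 = 486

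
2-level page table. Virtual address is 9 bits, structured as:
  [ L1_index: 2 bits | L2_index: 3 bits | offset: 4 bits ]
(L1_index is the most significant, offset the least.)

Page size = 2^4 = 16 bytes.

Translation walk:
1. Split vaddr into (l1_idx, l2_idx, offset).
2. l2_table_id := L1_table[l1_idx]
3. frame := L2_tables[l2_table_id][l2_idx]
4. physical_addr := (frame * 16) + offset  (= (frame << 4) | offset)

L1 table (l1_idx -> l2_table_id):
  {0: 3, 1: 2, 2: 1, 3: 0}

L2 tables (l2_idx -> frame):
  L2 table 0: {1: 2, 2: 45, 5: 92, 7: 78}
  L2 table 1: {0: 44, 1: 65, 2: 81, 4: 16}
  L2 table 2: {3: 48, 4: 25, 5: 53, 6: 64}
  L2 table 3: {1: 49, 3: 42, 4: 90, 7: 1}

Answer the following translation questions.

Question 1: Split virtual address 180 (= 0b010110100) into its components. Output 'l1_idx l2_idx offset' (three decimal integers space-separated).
Answer: 1 3 4

Derivation:
vaddr = 180 = 0b010110100
  top 2 bits -> l1_idx = 1
  next 3 bits -> l2_idx = 3
  bottom 4 bits -> offset = 4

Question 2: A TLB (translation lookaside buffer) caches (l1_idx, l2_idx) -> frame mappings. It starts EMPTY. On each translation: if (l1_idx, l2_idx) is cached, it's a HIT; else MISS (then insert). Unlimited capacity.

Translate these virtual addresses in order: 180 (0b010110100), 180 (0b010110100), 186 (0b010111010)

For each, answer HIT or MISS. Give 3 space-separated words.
vaddr=180: (1,3) not in TLB -> MISS, insert
vaddr=180: (1,3) in TLB -> HIT
vaddr=186: (1,3) in TLB -> HIT

Answer: MISS HIT HIT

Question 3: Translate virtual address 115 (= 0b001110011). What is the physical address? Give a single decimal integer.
vaddr = 115 = 0b001110011
Split: l1_idx=0, l2_idx=7, offset=3
L1[0] = 3
L2[3][7] = 1
paddr = 1 * 16 + 3 = 19

Answer: 19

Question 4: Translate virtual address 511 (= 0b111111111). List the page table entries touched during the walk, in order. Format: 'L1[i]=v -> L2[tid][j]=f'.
Answer: L1[3]=0 -> L2[0][7]=78

Derivation:
vaddr = 511 = 0b111111111
Split: l1_idx=3, l2_idx=7, offset=15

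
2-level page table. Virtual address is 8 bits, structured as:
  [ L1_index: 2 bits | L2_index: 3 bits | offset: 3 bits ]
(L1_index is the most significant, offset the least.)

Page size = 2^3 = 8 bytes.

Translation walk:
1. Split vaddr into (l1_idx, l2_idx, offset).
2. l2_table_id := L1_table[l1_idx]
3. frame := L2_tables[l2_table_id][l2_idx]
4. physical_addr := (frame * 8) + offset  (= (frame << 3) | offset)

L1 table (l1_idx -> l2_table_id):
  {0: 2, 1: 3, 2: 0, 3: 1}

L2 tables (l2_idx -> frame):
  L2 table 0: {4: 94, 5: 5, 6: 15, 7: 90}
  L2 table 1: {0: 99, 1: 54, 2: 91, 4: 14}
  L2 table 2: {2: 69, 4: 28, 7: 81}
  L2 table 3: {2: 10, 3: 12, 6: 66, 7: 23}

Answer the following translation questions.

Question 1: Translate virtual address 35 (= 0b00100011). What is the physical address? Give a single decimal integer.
Answer: 227

Derivation:
vaddr = 35 = 0b00100011
Split: l1_idx=0, l2_idx=4, offset=3
L1[0] = 2
L2[2][4] = 28
paddr = 28 * 8 + 3 = 227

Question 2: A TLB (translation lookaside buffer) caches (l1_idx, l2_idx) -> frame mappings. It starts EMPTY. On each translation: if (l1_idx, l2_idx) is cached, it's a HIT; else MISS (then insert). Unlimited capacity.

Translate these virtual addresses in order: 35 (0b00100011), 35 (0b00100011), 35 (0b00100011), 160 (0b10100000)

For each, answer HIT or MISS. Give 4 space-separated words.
vaddr=35: (0,4) not in TLB -> MISS, insert
vaddr=35: (0,4) in TLB -> HIT
vaddr=35: (0,4) in TLB -> HIT
vaddr=160: (2,4) not in TLB -> MISS, insert

Answer: MISS HIT HIT MISS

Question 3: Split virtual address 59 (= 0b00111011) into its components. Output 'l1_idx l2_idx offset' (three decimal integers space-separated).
Answer: 0 7 3

Derivation:
vaddr = 59 = 0b00111011
  top 2 bits -> l1_idx = 0
  next 3 bits -> l2_idx = 7
  bottom 3 bits -> offset = 3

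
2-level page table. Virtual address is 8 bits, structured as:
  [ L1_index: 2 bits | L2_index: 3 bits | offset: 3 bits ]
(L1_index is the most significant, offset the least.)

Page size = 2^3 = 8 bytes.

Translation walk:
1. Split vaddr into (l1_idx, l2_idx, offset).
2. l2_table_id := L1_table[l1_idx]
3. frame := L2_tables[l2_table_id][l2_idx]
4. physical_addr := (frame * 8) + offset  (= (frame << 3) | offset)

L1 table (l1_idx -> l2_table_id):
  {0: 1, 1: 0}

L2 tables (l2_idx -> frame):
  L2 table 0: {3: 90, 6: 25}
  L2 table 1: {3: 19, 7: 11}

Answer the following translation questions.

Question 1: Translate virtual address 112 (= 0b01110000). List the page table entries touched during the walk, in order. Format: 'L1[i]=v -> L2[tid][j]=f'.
Answer: L1[1]=0 -> L2[0][6]=25

Derivation:
vaddr = 112 = 0b01110000
Split: l1_idx=1, l2_idx=6, offset=0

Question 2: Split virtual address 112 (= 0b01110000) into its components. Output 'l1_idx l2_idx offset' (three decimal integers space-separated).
Answer: 1 6 0

Derivation:
vaddr = 112 = 0b01110000
  top 2 bits -> l1_idx = 1
  next 3 bits -> l2_idx = 6
  bottom 3 bits -> offset = 0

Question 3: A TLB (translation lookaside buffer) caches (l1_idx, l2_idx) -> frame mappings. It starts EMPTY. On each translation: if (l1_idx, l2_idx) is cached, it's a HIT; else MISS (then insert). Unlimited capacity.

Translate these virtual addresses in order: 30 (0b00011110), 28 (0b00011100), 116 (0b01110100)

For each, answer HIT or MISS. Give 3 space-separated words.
vaddr=30: (0,3) not in TLB -> MISS, insert
vaddr=28: (0,3) in TLB -> HIT
vaddr=116: (1,6) not in TLB -> MISS, insert

Answer: MISS HIT MISS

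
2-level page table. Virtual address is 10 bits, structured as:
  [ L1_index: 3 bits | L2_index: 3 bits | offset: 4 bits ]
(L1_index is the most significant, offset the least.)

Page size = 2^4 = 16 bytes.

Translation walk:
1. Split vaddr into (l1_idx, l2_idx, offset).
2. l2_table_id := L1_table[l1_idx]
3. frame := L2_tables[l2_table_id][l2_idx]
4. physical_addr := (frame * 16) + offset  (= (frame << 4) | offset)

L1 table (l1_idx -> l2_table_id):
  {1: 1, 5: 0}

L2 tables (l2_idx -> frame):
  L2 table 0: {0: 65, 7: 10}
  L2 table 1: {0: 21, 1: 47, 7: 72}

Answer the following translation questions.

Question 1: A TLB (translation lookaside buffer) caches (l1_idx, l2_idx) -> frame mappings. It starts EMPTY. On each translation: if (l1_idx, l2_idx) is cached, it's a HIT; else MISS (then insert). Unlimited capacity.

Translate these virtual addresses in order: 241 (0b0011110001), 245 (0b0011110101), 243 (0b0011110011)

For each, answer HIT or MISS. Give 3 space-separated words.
vaddr=241: (1,7) not in TLB -> MISS, insert
vaddr=245: (1,7) in TLB -> HIT
vaddr=243: (1,7) in TLB -> HIT

Answer: MISS HIT HIT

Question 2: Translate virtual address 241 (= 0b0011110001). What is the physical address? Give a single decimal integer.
Answer: 1153

Derivation:
vaddr = 241 = 0b0011110001
Split: l1_idx=1, l2_idx=7, offset=1
L1[1] = 1
L2[1][7] = 72
paddr = 72 * 16 + 1 = 1153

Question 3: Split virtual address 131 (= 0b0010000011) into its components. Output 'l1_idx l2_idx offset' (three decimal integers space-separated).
Answer: 1 0 3

Derivation:
vaddr = 131 = 0b0010000011
  top 3 bits -> l1_idx = 1
  next 3 bits -> l2_idx = 0
  bottom 4 bits -> offset = 3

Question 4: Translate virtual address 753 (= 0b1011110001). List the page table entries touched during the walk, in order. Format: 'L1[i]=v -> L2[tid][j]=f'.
Answer: L1[5]=0 -> L2[0][7]=10

Derivation:
vaddr = 753 = 0b1011110001
Split: l1_idx=5, l2_idx=7, offset=1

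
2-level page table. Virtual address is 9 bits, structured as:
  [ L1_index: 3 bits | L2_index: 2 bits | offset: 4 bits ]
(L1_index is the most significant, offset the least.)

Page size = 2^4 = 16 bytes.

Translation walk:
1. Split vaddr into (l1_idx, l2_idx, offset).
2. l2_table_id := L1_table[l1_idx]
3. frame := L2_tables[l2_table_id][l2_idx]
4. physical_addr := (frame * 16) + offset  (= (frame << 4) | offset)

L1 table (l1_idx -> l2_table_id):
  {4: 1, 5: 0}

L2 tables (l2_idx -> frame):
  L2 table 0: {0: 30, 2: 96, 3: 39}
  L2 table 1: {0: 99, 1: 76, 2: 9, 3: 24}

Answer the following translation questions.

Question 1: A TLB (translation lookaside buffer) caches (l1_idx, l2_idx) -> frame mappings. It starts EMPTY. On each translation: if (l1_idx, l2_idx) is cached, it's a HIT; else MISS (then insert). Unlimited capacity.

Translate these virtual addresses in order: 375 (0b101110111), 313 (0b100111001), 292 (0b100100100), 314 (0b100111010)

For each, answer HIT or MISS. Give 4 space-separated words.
Answer: MISS MISS MISS HIT

Derivation:
vaddr=375: (5,3) not in TLB -> MISS, insert
vaddr=313: (4,3) not in TLB -> MISS, insert
vaddr=292: (4,2) not in TLB -> MISS, insert
vaddr=314: (4,3) in TLB -> HIT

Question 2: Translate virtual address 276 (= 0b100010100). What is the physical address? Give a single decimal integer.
Answer: 1220

Derivation:
vaddr = 276 = 0b100010100
Split: l1_idx=4, l2_idx=1, offset=4
L1[4] = 1
L2[1][1] = 76
paddr = 76 * 16 + 4 = 1220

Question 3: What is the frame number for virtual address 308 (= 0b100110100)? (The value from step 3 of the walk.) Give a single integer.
vaddr = 308: l1_idx=4, l2_idx=3
L1[4] = 1; L2[1][3] = 24

Answer: 24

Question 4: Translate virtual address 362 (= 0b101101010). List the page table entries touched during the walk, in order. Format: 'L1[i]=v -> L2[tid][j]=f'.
Answer: L1[5]=0 -> L2[0][2]=96

Derivation:
vaddr = 362 = 0b101101010
Split: l1_idx=5, l2_idx=2, offset=10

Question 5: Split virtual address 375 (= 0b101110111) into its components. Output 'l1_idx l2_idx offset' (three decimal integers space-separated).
Answer: 5 3 7

Derivation:
vaddr = 375 = 0b101110111
  top 3 bits -> l1_idx = 5
  next 2 bits -> l2_idx = 3
  bottom 4 bits -> offset = 7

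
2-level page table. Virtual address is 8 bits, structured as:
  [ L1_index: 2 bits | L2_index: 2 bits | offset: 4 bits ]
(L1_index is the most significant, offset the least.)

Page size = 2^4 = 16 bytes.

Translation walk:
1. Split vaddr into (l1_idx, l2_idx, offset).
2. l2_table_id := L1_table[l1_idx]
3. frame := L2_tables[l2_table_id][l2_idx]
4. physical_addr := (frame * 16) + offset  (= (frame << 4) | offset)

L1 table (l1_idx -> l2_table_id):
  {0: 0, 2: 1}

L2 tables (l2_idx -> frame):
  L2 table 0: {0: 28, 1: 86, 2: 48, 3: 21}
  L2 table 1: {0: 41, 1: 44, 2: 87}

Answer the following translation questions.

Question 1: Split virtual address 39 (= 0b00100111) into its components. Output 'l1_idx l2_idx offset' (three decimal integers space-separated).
Answer: 0 2 7

Derivation:
vaddr = 39 = 0b00100111
  top 2 bits -> l1_idx = 0
  next 2 bits -> l2_idx = 2
  bottom 4 bits -> offset = 7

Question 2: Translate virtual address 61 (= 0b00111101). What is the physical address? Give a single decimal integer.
vaddr = 61 = 0b00111101
Split: l1_idx=0, l2_idx=3, offset=13
L1[0] = 0
L2[0][3] = 21
paddr = 21 * 16 + 13 = 349

Answer: 349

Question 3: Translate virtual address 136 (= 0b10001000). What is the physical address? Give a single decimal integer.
vaddr = 136 = 0b10001000
Split: l1_idx=2, l2_idx=0, offset=8
L1[2] = 1
L2[1][0] = 41
paddr = 41 * 16 + 8 = 664

Answer: 664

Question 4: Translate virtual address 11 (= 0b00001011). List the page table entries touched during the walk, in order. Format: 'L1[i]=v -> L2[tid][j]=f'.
Answer: L1[0]=0 -> L2[0][0]=28

Derivation:
vaddr = 11 = 0b00001011
Split: l1_idx=0, l2_idx=0, offset=11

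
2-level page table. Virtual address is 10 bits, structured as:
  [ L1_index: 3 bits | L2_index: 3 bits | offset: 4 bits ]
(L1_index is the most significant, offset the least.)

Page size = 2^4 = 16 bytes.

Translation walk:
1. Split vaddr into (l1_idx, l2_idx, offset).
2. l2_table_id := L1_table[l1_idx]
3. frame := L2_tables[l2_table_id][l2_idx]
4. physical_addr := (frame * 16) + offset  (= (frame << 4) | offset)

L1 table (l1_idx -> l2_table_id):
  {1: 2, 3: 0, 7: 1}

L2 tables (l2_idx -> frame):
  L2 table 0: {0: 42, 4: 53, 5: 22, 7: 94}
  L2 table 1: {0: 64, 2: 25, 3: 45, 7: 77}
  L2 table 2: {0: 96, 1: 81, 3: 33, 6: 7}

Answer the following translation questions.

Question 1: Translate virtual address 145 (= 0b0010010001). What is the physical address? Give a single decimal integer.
Answer: 1297

Derivation:
vaddr = 145 = 0b0010010001
Split: l1_idx=1, l2_idx=1, offset=1
L1[1] = 2
L2[2][1] = 81
paddr = 81 * 16 + 1 = 1297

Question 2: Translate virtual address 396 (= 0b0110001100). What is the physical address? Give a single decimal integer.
Answer: 684

Derivation:
vaddr = 396 = 0b0110001100
Split: l1_idx=3, l2_idx=0, offset=12
L1[3] = 0
L2[0][0] = 42
paddr = 42 * 16 + 12 = 684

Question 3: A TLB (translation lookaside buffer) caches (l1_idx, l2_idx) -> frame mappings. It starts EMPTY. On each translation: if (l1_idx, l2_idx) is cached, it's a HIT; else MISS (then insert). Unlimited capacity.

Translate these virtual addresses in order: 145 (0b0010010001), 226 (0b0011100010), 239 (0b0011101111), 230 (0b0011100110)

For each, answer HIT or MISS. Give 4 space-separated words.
vaddr=145: (1,1) not in TLB -> MISS, insert
vaddr=226: (1,6) not in TLB -> MISS, insert
vaddr=239: (1,6) in TLB -> HIT
vaddr=230: (1,6) in TLB -> HIT

Answer: MISS MISS HIT HIT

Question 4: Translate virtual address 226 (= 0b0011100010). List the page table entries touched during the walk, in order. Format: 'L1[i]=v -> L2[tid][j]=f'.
Answer: L1[1]=2 -> L2[2][6]=7

Derivation:
vaddr = 226 = 0b0011100010
Split: l1_idx=1, l2_idx=6, offset=2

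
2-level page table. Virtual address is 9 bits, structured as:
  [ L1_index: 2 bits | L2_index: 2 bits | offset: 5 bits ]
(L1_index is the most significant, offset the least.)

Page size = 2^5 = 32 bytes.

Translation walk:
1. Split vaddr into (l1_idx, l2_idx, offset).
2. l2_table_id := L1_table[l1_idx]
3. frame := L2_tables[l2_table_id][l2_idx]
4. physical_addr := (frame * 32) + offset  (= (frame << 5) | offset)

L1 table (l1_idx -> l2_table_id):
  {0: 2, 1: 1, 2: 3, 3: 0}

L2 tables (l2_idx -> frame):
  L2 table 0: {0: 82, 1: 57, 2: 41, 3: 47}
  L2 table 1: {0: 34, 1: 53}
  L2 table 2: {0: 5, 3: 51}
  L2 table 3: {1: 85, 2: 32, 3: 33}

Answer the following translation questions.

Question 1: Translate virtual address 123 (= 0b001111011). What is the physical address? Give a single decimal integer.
vaddr = 123 = 0b001111011
Split: l1_idx=0, l2_idx=3, offset=27
L1[0] = 2
L2[2][3] = 51
paddr = 51 * 32 + 27 = 1659

Answer: 1659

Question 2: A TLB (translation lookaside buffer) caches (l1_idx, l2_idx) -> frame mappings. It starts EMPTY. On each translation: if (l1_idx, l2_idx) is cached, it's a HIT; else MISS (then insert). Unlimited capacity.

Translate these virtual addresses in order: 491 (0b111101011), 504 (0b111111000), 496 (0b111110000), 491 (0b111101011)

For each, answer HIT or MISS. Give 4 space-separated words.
vaddr=491: (3,3) not in TLB -> MISS, insert
vaddr=504: (3,3) in TLB -> HIT
vaddr=496: (3,3) in TLB -> HIT
vaddr=491: (3,3) in TLB -> HIT

Answer: MISS HIT HIT HIT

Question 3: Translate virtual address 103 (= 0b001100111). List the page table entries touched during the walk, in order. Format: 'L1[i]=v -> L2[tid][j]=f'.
vaddr = 103 = 0b001100111
Split: l1_idx=0, l2_idx=3, offset=7

Answer: L1[0]=2 -> L2[2][3]=51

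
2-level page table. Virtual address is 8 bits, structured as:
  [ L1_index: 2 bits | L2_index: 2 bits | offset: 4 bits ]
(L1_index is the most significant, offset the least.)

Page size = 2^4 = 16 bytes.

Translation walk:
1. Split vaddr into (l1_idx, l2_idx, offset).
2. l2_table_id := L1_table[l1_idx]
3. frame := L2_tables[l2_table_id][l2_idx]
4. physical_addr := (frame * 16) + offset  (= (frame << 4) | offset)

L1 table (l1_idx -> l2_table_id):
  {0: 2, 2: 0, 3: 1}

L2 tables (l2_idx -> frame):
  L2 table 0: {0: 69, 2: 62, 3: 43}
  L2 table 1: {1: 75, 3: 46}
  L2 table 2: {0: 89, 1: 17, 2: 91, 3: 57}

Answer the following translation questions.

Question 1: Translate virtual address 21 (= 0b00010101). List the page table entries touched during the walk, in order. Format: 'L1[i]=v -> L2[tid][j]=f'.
Answer: L1[0]=2 -> L2[2][1]=17

Derivation:
vaddr = 21 = 0b00010101
Split: l1_idx=0, l2_idx=1, offset=5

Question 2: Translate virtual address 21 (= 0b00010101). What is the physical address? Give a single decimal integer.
Answer: 277

Derivation:
vaddr = 21 = 0b00010101
Split: l1_idx=0, l2_idx=1, offset=5
L1[0] = 2
L2[2][1] = 17
paddr = 17 * 16 + 5 = 277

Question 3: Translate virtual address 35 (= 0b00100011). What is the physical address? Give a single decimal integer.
Answer: 1459

Derivation:
vaddr = 35 = 0b00100011
Split: l1_idx=0, l2_idx=2, offset=3
L1[0] = 2
L2[2][2] = 91
paddr = 91 * 16 + 3 = 1459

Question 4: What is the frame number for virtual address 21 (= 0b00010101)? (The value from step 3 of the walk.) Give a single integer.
Answer: 17

Derivation:
vaddr = 21: l1_idx=0, l2_idx=1
L1[0] = 2; L2[2][1] = 17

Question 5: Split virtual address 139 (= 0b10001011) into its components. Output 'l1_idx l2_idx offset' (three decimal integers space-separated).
Answer: 2 0 11

Derivation:
vaddr = 139 = 0b10001011
  top 2 bits -> l1_idx = 2
  next 2 bits -> l2_idx = 0
  bottom 4 bits -> offset = 11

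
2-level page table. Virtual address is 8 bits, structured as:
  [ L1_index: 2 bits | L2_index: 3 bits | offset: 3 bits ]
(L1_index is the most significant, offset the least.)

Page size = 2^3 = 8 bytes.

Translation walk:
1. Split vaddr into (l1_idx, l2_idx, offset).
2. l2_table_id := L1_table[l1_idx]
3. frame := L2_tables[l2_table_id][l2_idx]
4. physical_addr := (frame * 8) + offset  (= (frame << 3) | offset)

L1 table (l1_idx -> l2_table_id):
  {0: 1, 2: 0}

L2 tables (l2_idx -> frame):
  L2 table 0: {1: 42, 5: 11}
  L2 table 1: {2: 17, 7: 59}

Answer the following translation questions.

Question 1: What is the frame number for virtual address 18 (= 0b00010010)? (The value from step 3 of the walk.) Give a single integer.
vaddr = 18: l1_idx=0, l2_idx=2
L1[0] = 1; L2[1][2] = 17

Answer: 17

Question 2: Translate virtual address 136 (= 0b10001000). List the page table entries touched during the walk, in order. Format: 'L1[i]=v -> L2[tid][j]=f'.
Answer: L1[2]=0 -> L2[0][1]=42

Derivation:
vaddr = 136 = 0b10001000
Split: l1_idx=2, l2_idx=1, offset=0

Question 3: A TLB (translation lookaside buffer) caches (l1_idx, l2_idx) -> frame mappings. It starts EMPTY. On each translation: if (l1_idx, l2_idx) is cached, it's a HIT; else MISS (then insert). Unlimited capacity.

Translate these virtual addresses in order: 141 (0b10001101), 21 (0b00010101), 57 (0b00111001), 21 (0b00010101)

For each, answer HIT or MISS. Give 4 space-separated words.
vaddr=141: (2,1) not in TLB -> MISS, insert
vaddr=21: (0,2) not in TLB -> MISS, insert
vaddr=57: (0,7) not in TLB -> MISS, insert
vaddr=21: (0,2) in TLB -> HIT

Answer: MISS MISS MISS HIT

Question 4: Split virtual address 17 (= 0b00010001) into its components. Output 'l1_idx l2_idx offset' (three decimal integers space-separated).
vaddr = 17 = 0b00010001
  top 2 bits -> l1_idx = 0
  next 3 bits -> l2_idx = 2
  bottom 3 bits -> offset = 1

Answer: 0 2 1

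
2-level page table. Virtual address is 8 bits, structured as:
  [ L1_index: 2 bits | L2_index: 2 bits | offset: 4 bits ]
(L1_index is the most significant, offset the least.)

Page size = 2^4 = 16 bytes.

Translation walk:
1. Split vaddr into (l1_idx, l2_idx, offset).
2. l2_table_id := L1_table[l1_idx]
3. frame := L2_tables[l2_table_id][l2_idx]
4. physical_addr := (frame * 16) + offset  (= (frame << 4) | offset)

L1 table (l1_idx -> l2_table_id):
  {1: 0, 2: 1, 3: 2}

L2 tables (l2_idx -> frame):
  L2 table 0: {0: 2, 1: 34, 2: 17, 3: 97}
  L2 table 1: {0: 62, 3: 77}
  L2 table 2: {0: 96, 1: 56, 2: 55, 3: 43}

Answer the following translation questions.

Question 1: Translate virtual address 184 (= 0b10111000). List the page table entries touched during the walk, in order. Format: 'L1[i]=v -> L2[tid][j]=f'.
vaddr = 184 = 0b10111000
Split: l1_idx=2, l2_idx=3, offset=8

Answer: L1[2]=1 -> L2[1][3]=77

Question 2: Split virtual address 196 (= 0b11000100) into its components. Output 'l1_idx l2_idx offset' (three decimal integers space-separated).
vaddr = 196 = 0b11000100
  top 2 bits -> l1_idx = 3
  next 2 bits -> l2_idx = 0
  bottom 4 bits -> offset = 4

Answer: 3 0 4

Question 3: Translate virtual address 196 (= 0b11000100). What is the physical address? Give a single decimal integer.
Answer: 1540

Derivation:
vaddr = 196 = 0b11000100
Split: l1_idx=3, l2_idx=0, offset=4
L1[3] = 2
L2[2][0] = 96
paddr = 96 * 16 + 4 = 1540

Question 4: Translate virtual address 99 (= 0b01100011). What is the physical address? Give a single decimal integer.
vaddr = 99 = 0b01100011
Split: l1_idx=1, l2_idx=2, offset=3
L1[1] = 0
L2[0][2] = 17
paddr = 17 * 16 + 3 = 275

Answer: 275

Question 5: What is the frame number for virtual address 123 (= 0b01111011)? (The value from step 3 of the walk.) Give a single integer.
vaddr = 123: l1_idx=1, l2_idx=3
L1[1] = 0; L2[0][3] = 97

Answer: 97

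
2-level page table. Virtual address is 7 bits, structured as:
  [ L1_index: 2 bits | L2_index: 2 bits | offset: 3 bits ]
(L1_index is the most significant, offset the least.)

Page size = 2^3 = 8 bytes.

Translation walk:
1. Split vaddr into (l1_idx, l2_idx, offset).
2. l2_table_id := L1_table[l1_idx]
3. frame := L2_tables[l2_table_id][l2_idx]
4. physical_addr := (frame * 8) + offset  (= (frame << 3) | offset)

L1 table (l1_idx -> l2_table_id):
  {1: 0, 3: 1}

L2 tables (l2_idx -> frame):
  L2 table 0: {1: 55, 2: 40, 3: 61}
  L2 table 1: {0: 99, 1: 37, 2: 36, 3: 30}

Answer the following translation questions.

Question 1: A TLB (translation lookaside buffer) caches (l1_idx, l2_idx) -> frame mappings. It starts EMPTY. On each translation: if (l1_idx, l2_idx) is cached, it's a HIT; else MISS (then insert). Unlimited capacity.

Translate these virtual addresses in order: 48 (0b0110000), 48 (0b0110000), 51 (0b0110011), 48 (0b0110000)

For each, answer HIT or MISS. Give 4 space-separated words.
vaddr=48: (1,2) not in TLB -> MISS, insert
vaddr=48: (1,2) in TLB -> HIT
vaddr=51: (1,2) in TLB -> HIT
vaddr=48: (1,2) in TLB -> HIT

Answer: MISS HIT HIT HIT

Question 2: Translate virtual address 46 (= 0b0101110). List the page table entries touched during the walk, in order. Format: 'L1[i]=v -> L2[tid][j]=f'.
Answer: L1[1]=0 -> L2[0][1]=55

Derivation:
vaddr = 46 = 0b0101110
Split: l1_idx=1, l2_idx=1, offset=6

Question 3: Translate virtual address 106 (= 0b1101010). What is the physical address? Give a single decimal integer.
vaddr = 106 = 0b1101010
Split: l1_idx=3, l2_idx=1, offset=2
L1[3] = 1
L2[1][1] = 37
paddr = 37 * 8 + 2 = 298

Answer: 298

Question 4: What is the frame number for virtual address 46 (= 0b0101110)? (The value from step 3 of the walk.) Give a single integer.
vaddr = 46: l1_idx=1, l2_idx=1
L1[1] = 0; L2[0][1] = 55

Answer: 55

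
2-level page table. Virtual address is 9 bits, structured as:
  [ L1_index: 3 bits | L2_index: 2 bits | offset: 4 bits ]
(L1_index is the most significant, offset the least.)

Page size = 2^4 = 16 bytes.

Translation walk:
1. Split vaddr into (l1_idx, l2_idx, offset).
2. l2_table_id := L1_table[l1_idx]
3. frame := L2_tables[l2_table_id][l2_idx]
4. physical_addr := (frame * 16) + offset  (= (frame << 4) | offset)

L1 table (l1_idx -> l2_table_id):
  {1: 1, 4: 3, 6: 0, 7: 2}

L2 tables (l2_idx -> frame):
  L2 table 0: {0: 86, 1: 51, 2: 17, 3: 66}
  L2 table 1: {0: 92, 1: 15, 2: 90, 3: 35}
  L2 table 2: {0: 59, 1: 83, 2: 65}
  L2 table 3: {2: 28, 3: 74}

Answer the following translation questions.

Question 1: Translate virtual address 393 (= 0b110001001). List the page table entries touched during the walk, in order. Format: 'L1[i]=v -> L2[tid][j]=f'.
Answer: L1[6]=0 -> L2[0][0]=86

Derivation:
vaddr = 393 = 0b110001001
Split: l1_idx=6, l2_idx=0, offset=9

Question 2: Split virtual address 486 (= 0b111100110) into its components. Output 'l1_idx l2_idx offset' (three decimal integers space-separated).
vaddr = 486 = 0b111100110
  top 3 bits -> l1_idx = 7
  next 2 bits -> l2_idx = 2
  bottom 4 bits -> offset = 6

Answer: 7 2 6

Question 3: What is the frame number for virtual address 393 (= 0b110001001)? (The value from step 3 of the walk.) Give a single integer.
vaddr = 393: l1_idx=6, l2_idx=0
L1[6] = 0; L2[0][0] = 86

Answer: 86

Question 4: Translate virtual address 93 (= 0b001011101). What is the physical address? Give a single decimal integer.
vaddr = 93 = 0b001011101
Split: l1_idx=1, l2_idx=1, offset=13
L1[1] = 1
L2[1][1] = 15
paddr = 15 * 16 + 13 = 253

Answer: 253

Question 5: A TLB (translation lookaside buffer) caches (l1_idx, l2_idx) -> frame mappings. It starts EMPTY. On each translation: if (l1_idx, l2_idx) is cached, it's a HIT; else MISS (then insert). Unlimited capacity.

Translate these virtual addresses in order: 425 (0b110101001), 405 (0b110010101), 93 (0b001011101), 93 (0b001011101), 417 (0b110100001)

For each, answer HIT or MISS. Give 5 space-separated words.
Answer: MISS MISS MISS HIT HIT

Derivation:
vaddr=425: (6,2) not in TLB -> MISS, insert
vaddr=405: (6,1) not in TLB -> MISS, insert
vaddr=93: (1,1) not in TLB -> MISS, insert
vaddr=93: (1,1) in TLB -> HIT
vaddr=417: (6,2) in TLB -> HIT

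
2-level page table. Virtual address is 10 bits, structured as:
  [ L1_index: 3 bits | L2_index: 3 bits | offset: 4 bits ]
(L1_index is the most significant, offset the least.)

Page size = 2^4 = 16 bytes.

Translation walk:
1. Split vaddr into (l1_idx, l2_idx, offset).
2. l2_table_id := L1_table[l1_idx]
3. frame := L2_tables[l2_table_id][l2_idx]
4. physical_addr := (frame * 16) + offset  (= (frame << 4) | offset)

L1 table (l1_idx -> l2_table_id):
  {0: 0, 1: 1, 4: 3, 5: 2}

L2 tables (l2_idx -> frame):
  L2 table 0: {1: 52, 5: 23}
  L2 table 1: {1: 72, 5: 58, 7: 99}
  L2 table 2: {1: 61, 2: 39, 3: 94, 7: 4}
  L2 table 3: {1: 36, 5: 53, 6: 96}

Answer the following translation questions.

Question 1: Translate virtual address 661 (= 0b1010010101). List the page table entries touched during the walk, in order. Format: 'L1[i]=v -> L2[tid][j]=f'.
vaddr = 661 = 0b1010010101
Split: l1_idx=5, l2_idx=1, offset=5

Answer: L1[5]=2 -> L2[2][1]=61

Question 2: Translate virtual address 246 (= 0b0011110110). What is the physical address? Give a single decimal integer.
Answer: 1590

Derivation:
vaddr = 246 = 0b0011110110
Split: l1_idx=1, l2_idx=7, offset=6
L1[1] = 1
L2[1][7] = 99
paddr = 99 * 16 + 6 = 1590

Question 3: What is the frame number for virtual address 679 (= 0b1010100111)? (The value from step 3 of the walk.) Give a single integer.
Answer: 39

Derivation:
vaddr = 679: l1_idx=5, l2_idx=2
L1[5] = 2; L2[2][2] = 39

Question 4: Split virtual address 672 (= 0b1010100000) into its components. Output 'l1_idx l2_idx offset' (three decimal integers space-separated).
Answer: 5 2 0

Derivation:
vaddr = 672 = 0b1010100000
  top 3 bits -> l1_idx = 5
  next 3 bits -> l2_idx = 2
  bottom 4 bits -> offset = 0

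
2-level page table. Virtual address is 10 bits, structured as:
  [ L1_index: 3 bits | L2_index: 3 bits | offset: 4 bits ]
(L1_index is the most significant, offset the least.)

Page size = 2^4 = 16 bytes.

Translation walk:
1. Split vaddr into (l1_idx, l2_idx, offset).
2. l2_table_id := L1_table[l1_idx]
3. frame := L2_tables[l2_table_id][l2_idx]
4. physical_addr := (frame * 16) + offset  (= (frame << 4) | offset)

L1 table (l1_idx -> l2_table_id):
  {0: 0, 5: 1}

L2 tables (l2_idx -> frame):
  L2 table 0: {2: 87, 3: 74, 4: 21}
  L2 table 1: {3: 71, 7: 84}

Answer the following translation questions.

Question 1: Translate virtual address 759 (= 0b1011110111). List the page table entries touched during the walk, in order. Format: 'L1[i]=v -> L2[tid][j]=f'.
vaddr = 759 = 0b1011110111
Split: l1_idx=5, l2_idx=7, offset=7

Answer: L1[5]=1 -> L2[1][7]=84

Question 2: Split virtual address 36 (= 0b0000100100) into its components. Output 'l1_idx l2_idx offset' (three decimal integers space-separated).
Answer: 0 2 4

Derivation:
vaddr = 36 = 0b0000100100
  top 3 bits -> l1_idx = 0
  next 3 bits -> l2_idx = 2
  bottom 4 bits -> offset = 4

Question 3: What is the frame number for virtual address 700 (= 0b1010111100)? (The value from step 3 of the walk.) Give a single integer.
vaddr = 700: l1_idx=5, l2_idx=3
L1[5] = 1; L2[1][3] = 71

Answer: 71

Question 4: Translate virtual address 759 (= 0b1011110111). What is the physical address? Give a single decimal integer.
Answer: 1351

Derivation:
vaddr = 759 = 0b1011110111
Split: l1_idx=5, l2_idx=7, offset=7
L1[5] = 1
L2[1][7] = 84
paddr = 84 * 16 + 7 = 1351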